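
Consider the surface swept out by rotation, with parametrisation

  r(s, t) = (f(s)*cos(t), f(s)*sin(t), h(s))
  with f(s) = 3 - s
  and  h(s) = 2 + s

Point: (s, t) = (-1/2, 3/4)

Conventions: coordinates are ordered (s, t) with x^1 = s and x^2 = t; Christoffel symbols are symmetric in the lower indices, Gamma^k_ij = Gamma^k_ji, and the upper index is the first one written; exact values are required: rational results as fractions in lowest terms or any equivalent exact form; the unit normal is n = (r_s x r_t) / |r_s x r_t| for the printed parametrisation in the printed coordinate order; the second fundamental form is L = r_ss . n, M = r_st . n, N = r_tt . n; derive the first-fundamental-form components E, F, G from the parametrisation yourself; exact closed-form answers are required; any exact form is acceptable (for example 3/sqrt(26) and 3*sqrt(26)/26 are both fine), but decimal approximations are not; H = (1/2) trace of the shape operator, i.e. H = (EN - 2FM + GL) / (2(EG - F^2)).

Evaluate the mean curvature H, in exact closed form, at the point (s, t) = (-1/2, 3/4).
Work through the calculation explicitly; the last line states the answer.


f = 7/2, f' = -1, f'' = 0, h' = 1, h'' = 0
E = 2, F = 0, G = 49/4; answer radicand W^2 = 2
unnormalised second-form numerators: l = 0, m = 0, n = 7/2; L = l/sqrt(2), and similarly M = m/sqrt(W^2), N = n/sqrt(W^2)
H = (E*n - 2*F*m + G*l) / (2*(EG - F^2)*sqrt(W^2)); E*n - 2*F*m + G*l = 7, EG - F^2 = 49/2, so H = (1/7)/sqrt(2)

Answer: H = sqrt(2)/14


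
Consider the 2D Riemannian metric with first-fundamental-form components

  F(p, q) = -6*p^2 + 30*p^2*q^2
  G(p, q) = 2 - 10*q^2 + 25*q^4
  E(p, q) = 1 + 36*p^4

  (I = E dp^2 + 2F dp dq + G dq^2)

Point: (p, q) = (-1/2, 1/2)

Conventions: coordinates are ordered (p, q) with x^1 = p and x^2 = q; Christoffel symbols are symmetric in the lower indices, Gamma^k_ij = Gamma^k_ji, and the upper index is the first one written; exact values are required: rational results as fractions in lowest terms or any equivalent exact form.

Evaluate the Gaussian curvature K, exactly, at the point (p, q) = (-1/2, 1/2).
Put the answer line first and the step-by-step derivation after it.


Answer: K = -7680/2809

E = 13/4, F = 3/8, G = 17/16, EG - F^2 = 53/16 at the point
E_p = -18, E_q = 0, F_p = -3/2, F_q = 15/2, G_p = 0, G_q = 5/2
E_qq = 0, F_pq = -30, G_pp = 0
Compute both Brioschi determinants and normalise by (EG - F^2)^2.
M1 = [[-E_qq/2 + F_pq - G_pp/2, E_p/2, F_p - E_q/2], [F_q - G_p/2, E, F], [G_q/2, F, G]] = [[-30, -9, -3/2], [15/2, 13/4, 3/8], [5/4, 3/8, 17/16]]; det M1 = -30
M2 = [[0, E_q/2, G_p/2], [E_q/2, E, F], [G_p/2, F, G]] = [[0, 0, 0], [0, 13/4, 3/8], [0, 3/8, 17/16]]; det M2 = 0
det M1 - det M2 = -30; K = -30 / (53/16)^2 = -7680/2809


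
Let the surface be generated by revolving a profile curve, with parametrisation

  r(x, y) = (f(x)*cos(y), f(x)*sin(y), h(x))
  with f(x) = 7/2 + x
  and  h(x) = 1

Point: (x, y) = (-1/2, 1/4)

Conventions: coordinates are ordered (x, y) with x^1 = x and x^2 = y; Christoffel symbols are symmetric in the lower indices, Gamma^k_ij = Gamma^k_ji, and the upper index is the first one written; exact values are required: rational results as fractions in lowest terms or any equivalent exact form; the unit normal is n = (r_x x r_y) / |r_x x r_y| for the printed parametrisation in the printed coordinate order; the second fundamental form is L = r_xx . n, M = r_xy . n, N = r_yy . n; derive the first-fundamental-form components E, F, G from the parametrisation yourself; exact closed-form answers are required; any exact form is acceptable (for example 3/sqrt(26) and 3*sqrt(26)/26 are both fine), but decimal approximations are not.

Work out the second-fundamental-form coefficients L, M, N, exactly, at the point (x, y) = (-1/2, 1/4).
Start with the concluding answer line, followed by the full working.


Answer: L = 0, M = 0, N = 0

f = 3, f' = 1, f'' = 0, h' = 0, h'' = 0
E = 1, F = 0, G = 9; answer radicand W^2 = 1
unnormalised second-form numerators: l = 0, m = 0, n = 0; L = l/sqrt(1), and similarly M = m/sqrt(W^2), N = n/sqrt(W^2)


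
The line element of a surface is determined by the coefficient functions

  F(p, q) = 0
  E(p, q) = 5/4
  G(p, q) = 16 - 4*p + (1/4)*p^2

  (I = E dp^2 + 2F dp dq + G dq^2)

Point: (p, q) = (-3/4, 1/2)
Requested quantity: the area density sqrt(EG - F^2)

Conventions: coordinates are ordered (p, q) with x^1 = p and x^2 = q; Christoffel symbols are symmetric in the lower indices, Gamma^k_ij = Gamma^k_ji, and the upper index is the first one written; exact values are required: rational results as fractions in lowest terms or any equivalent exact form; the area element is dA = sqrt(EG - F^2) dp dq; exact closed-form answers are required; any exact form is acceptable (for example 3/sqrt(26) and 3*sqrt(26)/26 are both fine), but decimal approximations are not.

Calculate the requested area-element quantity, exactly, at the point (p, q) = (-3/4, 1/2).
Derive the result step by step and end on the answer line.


E = 5/4, F = 0, G = 1225/64; EG - F^2 = 6125/256

Answer: sqrt(EG - F^2) = 35*sqrt(5)/16


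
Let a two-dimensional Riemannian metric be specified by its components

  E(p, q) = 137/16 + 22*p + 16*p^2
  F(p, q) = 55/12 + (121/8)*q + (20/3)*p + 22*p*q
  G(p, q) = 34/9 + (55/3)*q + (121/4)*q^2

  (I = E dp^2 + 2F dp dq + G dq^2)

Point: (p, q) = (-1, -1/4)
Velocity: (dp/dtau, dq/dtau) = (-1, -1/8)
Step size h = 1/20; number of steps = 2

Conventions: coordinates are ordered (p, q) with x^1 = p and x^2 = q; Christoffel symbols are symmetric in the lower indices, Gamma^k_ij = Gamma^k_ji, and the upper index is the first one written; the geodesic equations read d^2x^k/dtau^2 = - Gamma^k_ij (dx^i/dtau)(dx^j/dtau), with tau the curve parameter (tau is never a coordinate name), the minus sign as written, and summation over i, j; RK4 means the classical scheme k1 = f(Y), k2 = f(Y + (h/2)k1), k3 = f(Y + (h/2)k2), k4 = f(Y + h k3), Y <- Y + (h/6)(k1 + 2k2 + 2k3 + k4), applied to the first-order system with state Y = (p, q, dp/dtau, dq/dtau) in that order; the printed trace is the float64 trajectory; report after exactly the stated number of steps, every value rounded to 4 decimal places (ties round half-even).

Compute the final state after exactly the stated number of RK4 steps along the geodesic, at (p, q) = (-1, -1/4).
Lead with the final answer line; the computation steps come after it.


Answer: p = -1.0915, q = -0.2642, dp/dtau = -0.8407, dq/dtau = -0.1540

f(Y) = (dp/dtau, dq/dtau, -Gamma^p_ij Y'^i Y'^j, -Gamma^q_ij Y'^i Y'^j) with the Gammas evaluated at the stage position; h = 0.050000; intermediate values shown to 6 dp
step 0: p = -1.0000, q = -0.2500, dp/dtau = -1.0000, dq/dtau = -0.1250
step 1:
  k1: at (p, q) = (-1.000000, -0.250000), (dp/dtau, dq/dtau) = (-1.000000, -0.125000); Gamma_ppp = -1.888525, Gamma_ppq = 0.000000, Gamma_pqq = -2.596721, Gamma_qpp = 0.440656, Gamma_qpq = 0.000000, Gamma_qqq = 0.605902; k1 = (-1.000000, -0.125000, 1.929098, -0.450123)
  k2: at (p, q) = (-1.025000, -0.253125), (dp/dtau, dq/dtau) = (-0.951773, -0.136253); Gamma_ppp = -1.863458, Gamma_ppq = 0.000000, Gamma_pqq = -2.562254, Gamma_qpp = 0.378874, Gamma_qpq = 0.000000, Gamma_qqq = 0.520952; k2 = (-0.951773, -0.136253, 1.735620, -0.352883)
  k3: at (p, q) = (-1.023794, -0.253406), (dp/dtau, dq/dtau) = (-0.956609, -0.133822); Gamma_ppp = -1.865715, Gamma_ppq = 0.000000, Gamma_pqq = -2.565358, Gamma_qpp = 0.378547, Gamma_qpq = 0.000000, Gamma_qqq = 0.520502; k3 = (-0.956609, -0.133822, 1.753260, -0.355730)
  k4: at (p, q) = (-1.047830, -0.256691), (dp/dtau, dq/dtau) = (-0.912337, -0.142787); Gamma_ppp = -1.834697, Gamma_ppq = 0.000000, Gamma_pqq = -2.522708, Gamma_qpp = 0.324425, Gamma_qpq = 0.000000, Gamma_qqq = 0.446085; k4 = (-0.912337, -0.142787, 1.578559, -0.279133)
  Y <- Y + (h/6)(k1 + 2k2 + 2k3 + k4): p = -1.0477, q = -0.2567, dp/dtau = -0.9126, dq/dtau = -0.1429
step 2:
  k1: at (p, q) = (-1.047743, -0.256733), (dp/dtau, dq/dtau) = (-0.912622, -0.142887); Gamma_ppp = -1.834909, Gamma_ppq = 0.000000, Gamma_pqq = -2.523000, Gamma_qpp = 0.324250, Gamma_qpq = 0.000000, Gamma_qqq = 0.445844; k1 = (-0.912622, -0.142887, 1.579767, -0.279163)
  k2: at (p, q) = (-1.070558, -0.260305), (dp/dtau, dq/dtau) = (-0.873127, -0.149866); Gamma_ppp = -1.801061, Gamma_ppq = 0.000000, Gamma_pqq = -2.476458, Gamma_qpp = 0.276218, Gamma_qpq = 0.000000, Gamma_qqq = 0.379799; k2 = (-0.873127, -0.149866, 1.428662, -0.219105)
  k3: at (p, q) = (-1.069571, -0.260479), (dp/dtau, dq/dtau) = (-0.876905, -0.148365); Gamma_ppp = -1.803061, Gamma_ppq = 0.000000, Gamma_pqq = -2.479209, Gamma_qpp = 0.276107, Gamma_qpq = 0.000000, Gamma_qqq = 0.379647; k3 = (-0.876905, -0.148365, 1.441059, -0.220673)
  k4: at (p, q) = (-1.091588, -0.264151), (dp/dtau, dq/dtau) = (-0.840569, -0.153921); Gamma_ppp = -1.767317, Gamma_ppq = 0.000000, Gamma_pqq = -2.430061, Gamma_qpp = 0.233808, Gamma_qpq = 0.000000, Gamma_qqq = 0.321486; k4 = (-0.840569, -0.153921, 1.306280, -0.172815)
  Y <- Y + (h/6)(k1 + 2k2 + 2k3 + k4): p = -1.0915, q = -0.2642, dp/dtau = -0.8407, dq/dtau = -0.1540


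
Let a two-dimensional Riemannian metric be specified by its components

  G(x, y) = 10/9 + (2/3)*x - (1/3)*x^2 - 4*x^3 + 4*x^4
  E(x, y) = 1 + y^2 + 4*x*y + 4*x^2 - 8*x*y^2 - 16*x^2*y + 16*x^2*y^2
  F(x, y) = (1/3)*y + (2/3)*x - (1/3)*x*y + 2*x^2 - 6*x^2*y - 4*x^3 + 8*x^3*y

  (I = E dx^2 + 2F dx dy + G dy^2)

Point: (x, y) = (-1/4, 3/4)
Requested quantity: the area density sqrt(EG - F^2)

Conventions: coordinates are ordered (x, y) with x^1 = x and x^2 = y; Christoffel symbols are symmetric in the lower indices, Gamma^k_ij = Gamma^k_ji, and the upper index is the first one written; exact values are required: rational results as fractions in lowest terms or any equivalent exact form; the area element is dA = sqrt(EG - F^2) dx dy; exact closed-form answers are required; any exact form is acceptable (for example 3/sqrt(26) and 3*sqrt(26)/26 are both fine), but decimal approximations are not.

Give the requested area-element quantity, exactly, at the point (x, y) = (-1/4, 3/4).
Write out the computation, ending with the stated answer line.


E = 2, F = -1/24, G = 577/576; EG - F^2 = 1153/576

Answer: sqrt(EG - F^2) = sqrt(1153)/24


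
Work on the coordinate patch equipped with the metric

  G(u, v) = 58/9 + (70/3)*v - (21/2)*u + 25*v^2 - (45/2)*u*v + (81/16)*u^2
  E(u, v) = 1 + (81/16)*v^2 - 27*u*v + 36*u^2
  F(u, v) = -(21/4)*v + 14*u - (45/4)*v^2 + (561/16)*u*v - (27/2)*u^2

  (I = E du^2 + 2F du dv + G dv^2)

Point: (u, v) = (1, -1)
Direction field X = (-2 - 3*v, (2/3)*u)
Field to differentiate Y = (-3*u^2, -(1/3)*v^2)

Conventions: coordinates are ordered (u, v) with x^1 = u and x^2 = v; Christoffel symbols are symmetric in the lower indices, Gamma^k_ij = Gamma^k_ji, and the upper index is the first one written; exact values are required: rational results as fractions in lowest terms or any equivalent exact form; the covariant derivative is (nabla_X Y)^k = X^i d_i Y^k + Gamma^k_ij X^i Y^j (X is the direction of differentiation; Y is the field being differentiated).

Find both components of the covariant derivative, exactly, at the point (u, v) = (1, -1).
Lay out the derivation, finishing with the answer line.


E = 1105/16, F = -649/16, G = 3625/144 at the point
E_u = 99, E_v = -297/8, F_u = -769/16, F_v = 837/16, G_u = 177/8, G_v = -295/6
EG - F^2 = 6713/72;  g^inv = (72/6713) * [[3625/144, 649/16], [649/16, 1105/16]]
first-kind symbols [ij,l] = (1/2)(d_i g_jl + d_j g_il - d_l g_ij): [uu,u] = E_u/2 = 99/2, [uu,v] = F_u - E_v/2 = -59/2, [uv,u] = E_v/2 = -297/16, [uv,v] = G_u/2 = 177/16, [vv,u] = F_v - G_u/2 = 165/4, [vv,v] = G_v/2 = -295/12
Gamma^u_ij = (G*[ij,u] - F*[ij,v])/(EG - F^2), Gamma^v_ij = (E*[ij,v] - F*[ij,u])/(EG - F^2)
Gamma_uuu = 3564/6713, Gamma_uuv = -2673/13426, Gamma_uvv = 2970/6713, Gamma_vuu = -2124/6713, Gamma_vuv = 1593/13426, Gamma_vvv = -1770/6713
X = (1, 2/3), Y = (-3, -1/3) at the point

Answer: (nabla_X Y)^u = -97023/13426, (nabla_X Y)^v = 142027/120834


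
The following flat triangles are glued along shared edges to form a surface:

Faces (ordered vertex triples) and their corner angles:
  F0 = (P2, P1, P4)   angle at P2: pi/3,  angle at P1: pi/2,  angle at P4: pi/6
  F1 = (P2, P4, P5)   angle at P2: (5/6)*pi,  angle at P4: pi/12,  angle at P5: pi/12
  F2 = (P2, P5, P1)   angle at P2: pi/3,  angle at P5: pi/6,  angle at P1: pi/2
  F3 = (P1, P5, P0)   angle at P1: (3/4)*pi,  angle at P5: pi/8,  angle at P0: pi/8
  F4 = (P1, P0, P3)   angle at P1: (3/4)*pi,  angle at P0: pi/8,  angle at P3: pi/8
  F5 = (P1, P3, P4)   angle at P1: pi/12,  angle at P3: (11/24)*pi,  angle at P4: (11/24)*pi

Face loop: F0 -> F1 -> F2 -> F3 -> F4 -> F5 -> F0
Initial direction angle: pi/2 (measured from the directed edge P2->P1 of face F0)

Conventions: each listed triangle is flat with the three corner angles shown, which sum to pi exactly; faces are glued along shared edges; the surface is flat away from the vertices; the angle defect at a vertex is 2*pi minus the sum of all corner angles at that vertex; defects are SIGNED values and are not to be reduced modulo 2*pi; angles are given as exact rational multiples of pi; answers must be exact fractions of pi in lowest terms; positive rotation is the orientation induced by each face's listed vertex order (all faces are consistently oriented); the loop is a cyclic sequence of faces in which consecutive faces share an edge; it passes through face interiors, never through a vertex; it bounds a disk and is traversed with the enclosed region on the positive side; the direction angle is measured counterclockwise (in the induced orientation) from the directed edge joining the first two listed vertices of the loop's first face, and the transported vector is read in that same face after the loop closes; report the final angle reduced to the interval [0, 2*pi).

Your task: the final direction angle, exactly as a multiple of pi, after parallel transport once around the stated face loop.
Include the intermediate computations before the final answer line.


enclosed vertex P1: corner angles sum to (31/12)*pi, defect = 2*pi - (31/12)*pi = (-7/12)*pi
enclosed vertex P2: corner angles sum to (3/2)*pi, defect = 2*pi - (3/2)*pi = pi/2
the rotation equals the total enclosed defect, so the final angle is initial + defects (mod 2*pi)
final angle = pi/2 - pi/12 = (5/12)*pi (mod 2*pi)

Answer: final direction angle = (5/12)*pi


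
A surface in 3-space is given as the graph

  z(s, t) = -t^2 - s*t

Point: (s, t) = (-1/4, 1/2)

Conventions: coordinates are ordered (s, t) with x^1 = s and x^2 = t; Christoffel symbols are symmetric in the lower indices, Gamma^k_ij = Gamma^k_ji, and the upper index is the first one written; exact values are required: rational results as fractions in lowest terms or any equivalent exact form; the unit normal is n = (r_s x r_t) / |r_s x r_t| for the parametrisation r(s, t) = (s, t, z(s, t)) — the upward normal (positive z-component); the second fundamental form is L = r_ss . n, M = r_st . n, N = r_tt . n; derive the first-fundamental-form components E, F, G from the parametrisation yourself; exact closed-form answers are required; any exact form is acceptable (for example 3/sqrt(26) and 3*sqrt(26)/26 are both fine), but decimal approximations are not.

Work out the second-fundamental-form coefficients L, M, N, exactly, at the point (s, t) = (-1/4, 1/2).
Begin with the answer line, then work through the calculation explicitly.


Answer: L = 0, M = -4*sqrt(29)/29, N = -8*sqrt(29)/29

z_s = -1/2, z_t = -3/4, z_ss = 0, z_st = -1, z_tt = -2
E = 5/4, F = 3/8, G = 25/16; answer radicand W^2 = 29/16
unnormalised second-form numerators: l = 0, m = -1, n = -2; L = l/sqrt(29/16), and similarly M = m/sqrt(W^2), N = n/sqrt(W^2)


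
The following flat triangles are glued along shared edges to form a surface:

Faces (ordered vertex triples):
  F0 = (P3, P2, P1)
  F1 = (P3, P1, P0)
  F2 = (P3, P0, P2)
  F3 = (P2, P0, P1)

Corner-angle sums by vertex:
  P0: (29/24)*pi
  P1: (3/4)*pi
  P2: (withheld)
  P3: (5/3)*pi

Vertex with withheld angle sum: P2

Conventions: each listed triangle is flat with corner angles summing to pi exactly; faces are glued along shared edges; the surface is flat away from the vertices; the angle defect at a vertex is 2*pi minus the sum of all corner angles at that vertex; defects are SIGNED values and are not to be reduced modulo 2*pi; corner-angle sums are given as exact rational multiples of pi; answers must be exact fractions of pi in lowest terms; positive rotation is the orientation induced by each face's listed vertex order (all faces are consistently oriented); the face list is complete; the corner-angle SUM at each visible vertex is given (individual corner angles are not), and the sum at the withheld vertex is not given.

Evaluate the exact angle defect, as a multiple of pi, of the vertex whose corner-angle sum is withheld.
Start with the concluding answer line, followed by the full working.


Answer: defect(P2) = (13/8)*pi

V = 4, E = 6, F = 4; chi = V - E + F = 2
Gauss-Bonnet: total defect = 2*pi*chi = 4*pi; visible defects sum to (19/8)*pi


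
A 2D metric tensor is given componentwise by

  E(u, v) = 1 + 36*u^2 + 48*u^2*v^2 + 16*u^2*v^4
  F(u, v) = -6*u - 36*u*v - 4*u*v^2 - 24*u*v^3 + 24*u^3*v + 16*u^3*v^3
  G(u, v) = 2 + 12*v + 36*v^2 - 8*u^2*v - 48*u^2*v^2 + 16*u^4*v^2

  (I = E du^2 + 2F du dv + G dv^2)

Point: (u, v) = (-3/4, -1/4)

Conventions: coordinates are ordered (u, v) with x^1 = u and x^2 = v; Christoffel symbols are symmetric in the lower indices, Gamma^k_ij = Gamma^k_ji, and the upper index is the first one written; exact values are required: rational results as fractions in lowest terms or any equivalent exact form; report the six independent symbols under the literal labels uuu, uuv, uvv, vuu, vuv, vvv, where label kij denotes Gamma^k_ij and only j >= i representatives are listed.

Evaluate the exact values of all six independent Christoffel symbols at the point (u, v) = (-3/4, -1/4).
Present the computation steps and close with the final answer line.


E = 5881/256, F = 75/256, G = 257/256 at the point
E_u = -1875/32, E_v = -225/16, F_u = -475/64, F_v = 1119/64, G_u = -3/16, G_v = 15/32
EG - F^2 = 2941/128;  g^inv = (128/2941) * [[257/256, -75/256], [-75/256, 5881/256]]
first-kind symbols [ij,l] = (1/2)(d_i g_jl + d_j g_il - d_l g_ij): [uu,u] = E_u/2 = -1875/64, [uu,v] = F_u - E_v/2 = -25/64, [uv,u] = E_v/2 = -225/32, [uv,v] = G_u/2 = -3/32, [vv,u] = F_v - G_u/2 = 1125/64, [vv,v] = G_v/2 = 15/64
Gamma^u_ij = (G*[ij,u] - F*[ij,v])/(EG - F^2), Gamma^v_ij = (E*[ij,v] - F*[ij,u])/(EG - F^2)

Answer: Gamma_uuu = -3750/2941, Gamma_uuv = -900/2941, Gamma_uvv = 2250/2941, Gamma_vuu = -50/2941, Gamma_vuv = -12/2941, Gamma_vvv = 30/2941


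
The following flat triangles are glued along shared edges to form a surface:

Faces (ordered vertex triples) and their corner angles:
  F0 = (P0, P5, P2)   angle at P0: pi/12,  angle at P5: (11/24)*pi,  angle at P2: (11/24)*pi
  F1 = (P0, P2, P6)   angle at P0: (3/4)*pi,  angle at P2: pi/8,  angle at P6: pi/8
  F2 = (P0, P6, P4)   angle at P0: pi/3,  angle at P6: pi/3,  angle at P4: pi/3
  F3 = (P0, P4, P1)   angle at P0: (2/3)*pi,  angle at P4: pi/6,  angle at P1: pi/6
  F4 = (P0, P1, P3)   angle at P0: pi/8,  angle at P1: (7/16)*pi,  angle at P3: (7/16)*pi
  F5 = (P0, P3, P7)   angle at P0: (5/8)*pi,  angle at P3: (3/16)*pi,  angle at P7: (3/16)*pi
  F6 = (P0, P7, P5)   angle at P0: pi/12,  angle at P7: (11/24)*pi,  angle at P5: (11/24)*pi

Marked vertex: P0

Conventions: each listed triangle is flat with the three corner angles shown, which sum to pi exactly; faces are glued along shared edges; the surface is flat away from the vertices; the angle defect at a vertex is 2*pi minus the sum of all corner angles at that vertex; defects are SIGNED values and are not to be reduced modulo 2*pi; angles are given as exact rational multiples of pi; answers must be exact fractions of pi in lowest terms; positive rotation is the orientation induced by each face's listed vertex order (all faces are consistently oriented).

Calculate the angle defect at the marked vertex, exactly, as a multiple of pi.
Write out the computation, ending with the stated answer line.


Sum of corner angles at P0: (8/3)*pi
defect = 2*pi - (8/3)*pi

Answer: defect(P0) = (-2/3)*pi


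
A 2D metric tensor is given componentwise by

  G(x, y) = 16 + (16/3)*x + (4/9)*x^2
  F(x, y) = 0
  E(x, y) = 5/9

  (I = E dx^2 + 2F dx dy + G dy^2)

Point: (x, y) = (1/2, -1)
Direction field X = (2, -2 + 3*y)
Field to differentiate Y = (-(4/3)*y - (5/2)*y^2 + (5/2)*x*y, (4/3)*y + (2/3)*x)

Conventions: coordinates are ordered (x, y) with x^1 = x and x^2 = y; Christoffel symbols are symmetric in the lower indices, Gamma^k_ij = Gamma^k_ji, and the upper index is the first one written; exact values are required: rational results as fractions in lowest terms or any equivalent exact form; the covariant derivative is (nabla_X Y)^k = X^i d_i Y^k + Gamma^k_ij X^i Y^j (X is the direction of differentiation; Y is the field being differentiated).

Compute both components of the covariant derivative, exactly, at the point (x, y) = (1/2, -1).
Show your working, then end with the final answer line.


E = 5/9, F = 0, G = 169/9 at the point
E_x = 0, E_y = 0, F_x = 0, F_y = 0, G_x = 52/9, G_y = 0
EG - F^2 = 845/81;  g^inv = (81/845) * [[169/9, 0], [0, 5/9]]
first-kind symbols [ij,l] = (1/2)(d_i g_jl + d_j g_il - d_l g_ij): [xx,x] = E_x/2 = 0, [xx,y] = F_x - E_y/2 = 0, [xy,x] = E_y/2 = 0, [xy,y] = G_x/2 = 26/9, [yy,x] = F_y - G_x/2 = -26/9, [yy,y] = G_y/2 = 0
Gamma^x_ij = (G*[ij,x] - F*[ij,y])/(EG - F^2), Gamma^y_ij = (E*[ij,y] - F*[ij,x])/(EG - F^2)
Gamma_xxx = 0, Gamma_xxy = 0, Gamma_xyy = -26/5, Gamma_yxx = 0, Gamma_yxy = 2/13, Gamma_yyy = 0
X = (2, -5), Y = (-29/12, -1) at the point

Answer: (nabla_X Y)^x = -667/12, (nabla_X Y)^y = -295/78


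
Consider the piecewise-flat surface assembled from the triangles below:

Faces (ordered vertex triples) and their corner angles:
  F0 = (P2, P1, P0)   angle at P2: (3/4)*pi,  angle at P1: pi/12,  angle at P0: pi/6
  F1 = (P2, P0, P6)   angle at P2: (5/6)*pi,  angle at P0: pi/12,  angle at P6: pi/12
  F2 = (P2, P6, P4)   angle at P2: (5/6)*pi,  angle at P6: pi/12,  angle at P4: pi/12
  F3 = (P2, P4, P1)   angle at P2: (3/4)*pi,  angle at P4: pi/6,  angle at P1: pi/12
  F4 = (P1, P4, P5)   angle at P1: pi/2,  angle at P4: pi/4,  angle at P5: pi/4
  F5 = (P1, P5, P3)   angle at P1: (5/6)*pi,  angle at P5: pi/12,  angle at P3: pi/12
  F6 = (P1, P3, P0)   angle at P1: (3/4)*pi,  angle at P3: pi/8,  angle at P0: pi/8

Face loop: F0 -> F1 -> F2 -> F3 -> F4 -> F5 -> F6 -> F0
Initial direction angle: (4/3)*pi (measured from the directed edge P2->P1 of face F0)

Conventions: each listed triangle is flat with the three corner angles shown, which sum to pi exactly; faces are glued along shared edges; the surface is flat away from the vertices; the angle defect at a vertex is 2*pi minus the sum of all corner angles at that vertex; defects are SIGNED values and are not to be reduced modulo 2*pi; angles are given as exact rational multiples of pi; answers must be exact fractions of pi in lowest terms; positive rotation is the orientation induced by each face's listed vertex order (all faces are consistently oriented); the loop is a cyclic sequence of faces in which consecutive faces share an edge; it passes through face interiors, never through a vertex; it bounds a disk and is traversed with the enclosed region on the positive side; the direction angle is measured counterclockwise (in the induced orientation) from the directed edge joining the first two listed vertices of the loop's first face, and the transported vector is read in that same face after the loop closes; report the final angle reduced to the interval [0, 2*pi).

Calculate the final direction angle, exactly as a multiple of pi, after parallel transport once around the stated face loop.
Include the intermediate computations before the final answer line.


enclosed vertex P1: corner angles sum to (9/4)*pi, defect = 2*pi - (9/4)*pi = -pi/4
enclosed vertex P2: corner angles sum to (19/6)*pi, defect = 2*pi - (19/6)*pi = (-7/6)*pi
summing the enclosed defects onto the initial angle, mod 2*pi in the induced orientation:
final angle = (4/3)*pi - (17/12)*pi = (23/12)*pi (mod 2*pi)

Answer: final direction angle = (23/12)*pi


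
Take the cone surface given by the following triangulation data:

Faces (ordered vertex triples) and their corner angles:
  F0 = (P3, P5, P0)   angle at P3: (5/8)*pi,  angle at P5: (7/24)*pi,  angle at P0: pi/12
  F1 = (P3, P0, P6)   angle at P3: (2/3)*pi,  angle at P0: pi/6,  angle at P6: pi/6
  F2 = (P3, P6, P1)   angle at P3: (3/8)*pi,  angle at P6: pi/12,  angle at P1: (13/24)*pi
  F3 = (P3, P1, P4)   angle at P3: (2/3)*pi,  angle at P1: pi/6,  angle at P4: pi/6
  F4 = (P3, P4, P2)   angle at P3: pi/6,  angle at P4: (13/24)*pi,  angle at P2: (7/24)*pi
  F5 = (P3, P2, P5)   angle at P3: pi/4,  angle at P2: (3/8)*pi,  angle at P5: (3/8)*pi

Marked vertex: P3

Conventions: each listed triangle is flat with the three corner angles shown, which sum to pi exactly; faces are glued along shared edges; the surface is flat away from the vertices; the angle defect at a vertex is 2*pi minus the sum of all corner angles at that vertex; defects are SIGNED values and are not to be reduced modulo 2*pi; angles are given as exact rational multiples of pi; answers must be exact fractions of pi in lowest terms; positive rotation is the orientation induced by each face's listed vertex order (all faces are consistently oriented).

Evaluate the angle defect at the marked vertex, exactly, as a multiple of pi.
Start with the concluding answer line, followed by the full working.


Answer: defect(P3) = (-3/4)*pi

Sum of corner angles at P3: (11/4)*pi
defect = 2*pi - (11/4)*pi


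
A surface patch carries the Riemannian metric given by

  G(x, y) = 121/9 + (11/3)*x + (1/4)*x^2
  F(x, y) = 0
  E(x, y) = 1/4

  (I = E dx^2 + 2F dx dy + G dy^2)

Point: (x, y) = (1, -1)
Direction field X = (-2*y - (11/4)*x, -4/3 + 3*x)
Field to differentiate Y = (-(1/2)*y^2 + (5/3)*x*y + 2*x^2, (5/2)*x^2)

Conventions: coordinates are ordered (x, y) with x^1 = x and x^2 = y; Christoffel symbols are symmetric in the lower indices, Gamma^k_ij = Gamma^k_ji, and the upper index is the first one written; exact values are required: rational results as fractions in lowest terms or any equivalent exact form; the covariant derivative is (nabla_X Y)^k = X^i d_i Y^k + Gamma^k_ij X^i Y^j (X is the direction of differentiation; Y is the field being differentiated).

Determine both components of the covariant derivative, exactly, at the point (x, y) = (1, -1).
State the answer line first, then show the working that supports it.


Answer: (nabla_X Y)^x = -1153/36, (nabla_X Y)^y = -481/120

E = 1/4, F = 0, G = 625/36 at the point
E_x = 0, E_y = 0, F_x = 0, F_y = 0, G_x = 25/6, G_y = 0
EG - F^2 = 625/144;  g^inv = (144/625) * [[625/36, 0], [0, 1/4]]
first-kind symbols [ij,l] = (1/2)(d_i g_jl + d_j g_il - d_l g_ij): [xx,x] = E_x/2 = 0, [xx,y] = F_x - E_y/2 = 0, [xy,x] = E_y/2 = 0, [xy,y] = G_x/2 = 25/12, [yy,x] = F_y - G_x/2 = -25/12, [yy,y] = G_y/2 = 0
Gamma^x_ij = (G*[ij,x] - F*[ij,y])/(EG - F^2), Gamma^y_ij = (E*[ij,y] - F*[ij,x])/(EG - F^2)
Gamma_xxx = 0, Gamma_xxy = 0, Gamma_xyy = -25/3, Gamma_yxx = 0, Gamma_yxy = 3/25, Gamma_yyy = 0
X = (-3/4, 5/3), Y = (-1/6, 5/2) at the point


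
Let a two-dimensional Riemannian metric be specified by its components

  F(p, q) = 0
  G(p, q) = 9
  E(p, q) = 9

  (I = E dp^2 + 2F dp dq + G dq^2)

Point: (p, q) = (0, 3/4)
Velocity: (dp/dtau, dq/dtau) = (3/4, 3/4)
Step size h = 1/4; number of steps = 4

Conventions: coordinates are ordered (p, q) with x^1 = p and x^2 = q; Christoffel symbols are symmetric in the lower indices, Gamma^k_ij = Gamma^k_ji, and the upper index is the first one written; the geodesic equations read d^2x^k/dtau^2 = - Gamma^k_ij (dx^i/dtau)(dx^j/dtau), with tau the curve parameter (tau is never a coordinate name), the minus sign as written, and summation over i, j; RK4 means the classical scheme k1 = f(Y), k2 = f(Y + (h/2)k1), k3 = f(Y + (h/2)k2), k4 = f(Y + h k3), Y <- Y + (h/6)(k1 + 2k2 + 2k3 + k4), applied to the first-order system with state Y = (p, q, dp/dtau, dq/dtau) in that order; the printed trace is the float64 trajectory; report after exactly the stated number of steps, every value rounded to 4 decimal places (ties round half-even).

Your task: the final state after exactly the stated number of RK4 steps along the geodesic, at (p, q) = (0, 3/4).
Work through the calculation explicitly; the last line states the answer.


f(Y) = (dp/dtau, dq/dtau, -Gamma^p_ij Y'^i Y'^j, -Gamma^q_ij Y'^i Y'^j) with the Gammas evaluated at the stage position; h = 0.250000; intermediate values shown to 6 dp
step 0: p = 0.0000, q = 0.7500, dp/dtau = 0.7500, dq/dtau = 0.7500
step 1:
  k1: at (p, q) = (0.000000, 0.750000), (dp/dtau, dq/dtau) = (0.750000, 0.750000); Gamma_ppp = 0.000000, Gamma_ppq = 0.000000, Gamma_pqq = 0.000000, Gamma_qpp = 0.000000, Gamma_qpq = 0.000000, Gamma_qqq = 0.000000; k1 = (0.750000, 0.750000, 0.000000, 0.000000)
  k2: at (p, q) = (0.093750, 0.843750), (dp/dtau, dq/dtau) = (0.750000, 0.750000); Gamma_ppp = 0.000000, Gamma_ppq = 0.000000, Gamma_pqq = 0.000000, Gamma_qpp = 0.000000, Gamma_qpq = 0.000000, Gamma_qqq = 0.000000; k2 = (0.750000, 0.750000, 0.000000, 0.000000)
  k3: at (p, q) = (0.093750, 0.843750), (dp/dtau, dq/dtau) = (0.750000, 0.750000); Gamma_ppp = 0.000000, Gamma_ppq = 0.000000, Gamma_pqq = 0.000000, Gamma_qpp = 0.000000, Gamma_qpq = 0.000000, Gamma_qqq = 0.000000; k3 = (0.750000, 0.750000, 0.000000, 0.000000)
  k4: at (p, q) = (0.187500, 0.937500), (dp/dtau, dq/dtau) = (0.750000, 0.750000); Gamma_ppp = 0.000000, Gamma_ppq = 0.000000, Gamma_pqq = 0.000000, Gamma_qpp = 0.000000, Gamma_qpq = 0.000000, Gamma_qqq = 0.000000; k4 = (0.750000, 0.750000, 0.000000, 0.000000)
  Y <- Y + (h/6)(k1 + 2k2 + 2k3 + k4): p = 0.1875, q = 0.9375, dp/dtau = 0.7500, dq/dtau = 0.7500
step 2:
  k1: at (p, q) = (0.187500, 0.937500), (dp/dtau, dq/dtau) = (0.750000, 0.750000); Gamma_ppp = 0.000000, Gamma_ppq = 0.000000, Gamma_pqq = 0.000000, Gamma_qpp = 0.000000, Gamma_qpq = 0.000000, Gamma_qqq = 0.000000; k1 = (0.750000, 0.750000, 0.000000, 0.000000)
  k2: at (p, q) = (0.281250, 1.031250), (dp/dtau, dq/dtau) = (0.750000, 0.750000); Gamma_ppp = 0.000000, Gamma_ppq = 0.000000, Gamma_pqq = 0.000000, Gamma_qpp = 0.000000, Gamma_qpq = 0.000000, Gamma_qqq = 0.000000; k2 = (0.750000, 0.750000, 0.000000, 0.000000)
  k3: at (p, q) = (0.281250, 1.031250), (dp/dtau, dq/dtau) = (0.750000, 0.750000); Gamma_ppp = 0.000000, Gamma_ppq = 0.000000, Gamma_pqq = 0.000000, Gamma_qpp = 0.000000, Gamma_qpq = 0.000000, Gamma_qqq = 0.000000; k3 = (0.750000, 0.750000, 0.000000, 0.000000)
  k4: at (p, q) = (0.375000, 1.125000), (dp/dtau, dq/dtau) = (0.750000, 0.750000); Gamma_ppp = 0.000000, Gamma_ppq = 0.000000, Gamma_pqq = 0.000000, Gamma_qpp = 0.000000, Gamma_qpq = 0.000000, Gamma_qqq = 0.000000; k4 = (0.750000, 0.750000, 0.000000, 0.000000)
  Y <- Y + (h/6)(k1 + 2k2 + 2k3 + k4): p = 0.3750, q = 1.1250, dp/dtau = 0.7500, dq/dtau = 0.7500
step 3:
  k1: at (p, q) = (0.375000, 1.125000), (dp/dtau, dq/dtau) = (0.750000, 0.750000); Gamma_ppp = 0.000000, Gamma_ppq = 0.000000, Gamma_pqq = 0.000000, Gamma_qpp = 0.000000, Gamma_qpq = 0.000000, Gamma_qqq = 0.000000; k1 = (0.750000, 0.750000, 0.000000, 0.000000)
  k2: at (p, q) = (0.468750, 1.218750), (dp/dtau, dq/dtau) = (0.750000, 0.750000); Gamma_ppp = 0.000000, Gamma_ppq = 0.000000, Gamma_pqq = 0.000000, Gamma_qpp = 0.000000, Gamma_qpq = 0.000000, Gamma_qqq = 0.000000; k2 = (0.750000, 0.750000, 0.000000, 0.000000)
  k3: at (p, q) = (0.468750, 1.218750), (dp/dtau, dq/dtau) = (0.750000, 0.750000); Gamma_ppp = 0.000000, Gamma_ppq = 0.000000, Gamma_pqq = 0.000000, Gamma_qpp = 0.000000, Gamma_qpq = 0.000000, Gamma_qqq = 0.000000; k3 = (0.750000, 0.750000, 0.000000, 0.000000)
  k4: at (p, q) = (0.562500, 1.312500), (dp/dtau, dq/dtau) = (0.750000, 0.750000); Gamma_ppp = 0.000000, Gamma_ppq = 0.000000, Gamma_pqq = 0.000000, Gamma_qpp = 0.000000, Gamma_qpq = 0.000000, Gamma_qqq = 0.000000; k4 = (0.750000, 0.750000, 0.000000, 0.000000)
  Y <- Y + (h/6)(k1 + 2k2 + 2k3 + k4): p = 0.5625, q = 1.3125, dp/dtau = 0.7500, dq/dtau = 0.7500
step 4:
  k1: at (p, q) = (0.562500, 1.312500), (dp/dtau, dq/dtau) = (0.750000, 0.750000); Gamma_ppp = 0.000000, Gamma_ppq = 0.000000, Gamma_pqq = 0.000000, Gamma_qpp = 0.000000, Gamma_qpq = 0.000000, Gamma_qqq = 0.000000; k1 = (0.750000, 0.750000, 0.000000, 0.000000)
  k2: at (p, q) = (0.656250, 1.406250), (dp/dtau, dq/dtau) = (0.750000, 0.750000); Gamma_ppp = 0.000000, Gamma_ppq = 0.000000, Gamma_pqq = 0.000000, Gamma_qpp = 0.000000, Gamma_qpq = 0.000000, Gamma_qqq = 0.000000; k2 = (0.750000, 0.750000, 0.000000, 0.000000)
  k3: at (p, q) = (0.656250, 1.406250), (dp/dtau, dq/dtau) = (0.750000, 0.750000); Gamma_ppp = 0.000000, Gamma_ppq = 0.000000, Gamma_pqq = 0.000000, Gamma_qpp = 0.000000, Gamma_qpq = 0.000000, Gamma_qqq = 0.000000; k3 = (0.750000, 0.750000, 0.000000, 0.000000)
  k4: at (p, q) = (0.750000, 1.500000), (dp/dtau, dq/dtau) = (0.750000, 0.750000); Gamma_ppp = 0.000000, Gamma_ppq = 0.000000, Gamma_pqq = 0.000000, Gamma_qpp = 0.000000, Gamma_qpq = 0.000000, Gamma_qqq = 0.000000; k4 = (0.750000, 0.750000, 0.000000, 0.000000)
  Y <- Y + (h/6)(k1 + 2k2 + 2k3 + k4): p = 0.7500, q = 1.5000, dp/dtau = 0.7500, dq/dtau = 0.7500

Answer: p = 0.7500, q = 1.5000, dp/dtau = 0.7500, dq/dtau = 0.7500


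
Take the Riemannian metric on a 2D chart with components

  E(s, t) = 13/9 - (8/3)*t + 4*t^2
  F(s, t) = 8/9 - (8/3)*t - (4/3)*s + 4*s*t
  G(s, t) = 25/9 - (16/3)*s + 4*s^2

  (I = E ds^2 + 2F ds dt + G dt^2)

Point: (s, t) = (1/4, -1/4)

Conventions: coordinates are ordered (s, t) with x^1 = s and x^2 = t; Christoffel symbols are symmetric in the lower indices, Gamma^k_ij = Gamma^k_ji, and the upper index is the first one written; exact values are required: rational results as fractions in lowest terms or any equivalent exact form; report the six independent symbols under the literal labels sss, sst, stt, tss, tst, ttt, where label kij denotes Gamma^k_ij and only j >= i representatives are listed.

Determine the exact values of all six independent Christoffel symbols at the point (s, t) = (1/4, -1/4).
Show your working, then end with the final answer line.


E = 85/36, F = 35/36, G = 61/36 at the point
E_s = 0, E_t = -14/3, F_s = -7/3, F_t = -5/3, G_s = -10/3, G_t = 0
EG - F^2 = 55/18;  g^inv = (18/55) * [[61/36, -35/36], [-35/36, 85/36]]
first-kind symbols [ij,l] = (1/2)(d_i g_jl + d_j g_il - d_l g_ij): [ss,s] = E_s/2 = 0, [ss,t] = F_s - E_t/2 = 0, [st,s] = E_t/2 = -7/3, [st,t] = G_s/2 = -5/3, [tt,s] = F_t - G_s/2 = 0, [tt,t] = G_t/2 = 0
Gamma^s_ij = (G*[ij,s] - F*[ij,t])/(EG - F^2), Gamma^t_ij = (E*[ij,t] - F*[ij,s])/(EG - F^2)

Answer: Gamma_sss = 0, Gamma_sst = -42/55, Gamma_stt = 0, Gamma_tss = 0, Gamma_tst = -6/11, Gamma_ttt = 0


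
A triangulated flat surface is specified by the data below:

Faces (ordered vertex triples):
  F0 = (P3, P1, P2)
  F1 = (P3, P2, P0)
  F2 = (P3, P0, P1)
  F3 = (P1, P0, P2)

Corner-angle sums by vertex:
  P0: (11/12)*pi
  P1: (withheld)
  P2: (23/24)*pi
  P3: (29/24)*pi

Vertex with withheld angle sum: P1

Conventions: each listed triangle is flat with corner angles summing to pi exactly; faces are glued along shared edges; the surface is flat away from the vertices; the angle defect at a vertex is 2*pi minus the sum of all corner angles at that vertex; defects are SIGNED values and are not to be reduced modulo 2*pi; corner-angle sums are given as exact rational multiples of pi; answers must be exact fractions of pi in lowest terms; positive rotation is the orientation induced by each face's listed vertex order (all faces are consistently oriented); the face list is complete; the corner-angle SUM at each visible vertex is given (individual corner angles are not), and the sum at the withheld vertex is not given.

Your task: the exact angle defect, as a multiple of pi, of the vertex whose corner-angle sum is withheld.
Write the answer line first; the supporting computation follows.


Answer: defect(P1) = (13/12)*pi

V = 4, E = 6, F = 4; chi = V - E + F = 2
Gauss-Bonnet: total defect = 2*pi*chi = 4*pi; visible defects sum to (35/12)*pi


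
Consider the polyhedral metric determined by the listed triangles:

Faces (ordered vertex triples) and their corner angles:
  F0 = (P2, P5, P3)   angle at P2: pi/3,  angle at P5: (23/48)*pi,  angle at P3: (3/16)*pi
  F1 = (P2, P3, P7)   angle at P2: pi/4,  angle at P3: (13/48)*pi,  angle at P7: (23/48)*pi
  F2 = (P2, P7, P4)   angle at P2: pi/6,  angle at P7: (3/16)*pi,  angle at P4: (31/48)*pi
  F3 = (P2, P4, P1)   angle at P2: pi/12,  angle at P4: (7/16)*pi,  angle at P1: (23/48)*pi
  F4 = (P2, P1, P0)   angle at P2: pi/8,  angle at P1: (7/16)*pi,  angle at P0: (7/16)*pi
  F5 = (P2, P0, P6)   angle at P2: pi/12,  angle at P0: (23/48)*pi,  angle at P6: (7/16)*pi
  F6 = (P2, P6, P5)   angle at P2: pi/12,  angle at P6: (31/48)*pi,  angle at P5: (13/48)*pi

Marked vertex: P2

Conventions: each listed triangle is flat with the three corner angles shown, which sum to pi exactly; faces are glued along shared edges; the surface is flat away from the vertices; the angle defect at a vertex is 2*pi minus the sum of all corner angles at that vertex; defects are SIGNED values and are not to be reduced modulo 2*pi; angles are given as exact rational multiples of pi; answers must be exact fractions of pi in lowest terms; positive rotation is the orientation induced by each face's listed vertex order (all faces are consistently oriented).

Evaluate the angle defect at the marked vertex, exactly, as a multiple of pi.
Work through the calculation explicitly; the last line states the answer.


Sum of corner angles at P2: (9/8)*pi
defect = 2*pi - (9/8)*pi

Answer: defect(P2) = (7/8)*pi


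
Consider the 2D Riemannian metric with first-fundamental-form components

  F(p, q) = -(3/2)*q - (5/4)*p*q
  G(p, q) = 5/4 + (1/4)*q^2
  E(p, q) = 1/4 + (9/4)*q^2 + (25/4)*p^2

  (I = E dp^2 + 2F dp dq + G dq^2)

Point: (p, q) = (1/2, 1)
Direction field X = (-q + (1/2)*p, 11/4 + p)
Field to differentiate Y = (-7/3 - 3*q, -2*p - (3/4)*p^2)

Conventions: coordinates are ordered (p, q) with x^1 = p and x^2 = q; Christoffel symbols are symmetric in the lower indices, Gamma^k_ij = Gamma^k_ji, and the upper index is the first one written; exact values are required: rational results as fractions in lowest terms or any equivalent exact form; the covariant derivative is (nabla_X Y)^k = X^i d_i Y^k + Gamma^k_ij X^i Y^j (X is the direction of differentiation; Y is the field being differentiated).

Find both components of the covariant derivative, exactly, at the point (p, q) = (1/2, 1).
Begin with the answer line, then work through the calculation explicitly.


Answer: (nabla_X Y)^p = -146697/3232, (nabla_X Y)^q = -188757/3232

E = 65/16, F = -17/8, G = 3/2 at the point
E_p = 25/4, E_q = 9/2, F_p = -5/4, F_q = -17/8, G_p = 0, G_q = 1/2
EG - F^2 = 101/64;  g^inv = (64/101) * [[3/2, 17/8], [17/8, 65/16]]
first-kind symbols [ij,l] = (1/2)(d_i g_jl + d_j g_il - d_l g_ij): [pp,p] = E_p/2 = 25/8, [pp,q] = F_p - E_q/2 = -7/2, [pq,p] = E_q/2 = 9/4, [pq,q] = G_p/2 = 0, [qq,p] = F_q - G_p/2 = -17/8, [qq,q] = G_q/2 = 1/4
Gamma^p_ij = (G*[ij,p] - F*[ij,q])/(EG - F^2), Gamma^q_ij = (E*[ij,q] - F*[ij,p])/(EG - F^2)
Gamma_ppp = -176/101, Gamma_ppq = 216/101, Gamma_pqq = -170/101, Gamma_qpp = -485/101, Gamma_qpq = 306/101, Gamma_qqq = -224/101
X = (-3/4, 13/4), Y = (-16/3, -19/16) at the point


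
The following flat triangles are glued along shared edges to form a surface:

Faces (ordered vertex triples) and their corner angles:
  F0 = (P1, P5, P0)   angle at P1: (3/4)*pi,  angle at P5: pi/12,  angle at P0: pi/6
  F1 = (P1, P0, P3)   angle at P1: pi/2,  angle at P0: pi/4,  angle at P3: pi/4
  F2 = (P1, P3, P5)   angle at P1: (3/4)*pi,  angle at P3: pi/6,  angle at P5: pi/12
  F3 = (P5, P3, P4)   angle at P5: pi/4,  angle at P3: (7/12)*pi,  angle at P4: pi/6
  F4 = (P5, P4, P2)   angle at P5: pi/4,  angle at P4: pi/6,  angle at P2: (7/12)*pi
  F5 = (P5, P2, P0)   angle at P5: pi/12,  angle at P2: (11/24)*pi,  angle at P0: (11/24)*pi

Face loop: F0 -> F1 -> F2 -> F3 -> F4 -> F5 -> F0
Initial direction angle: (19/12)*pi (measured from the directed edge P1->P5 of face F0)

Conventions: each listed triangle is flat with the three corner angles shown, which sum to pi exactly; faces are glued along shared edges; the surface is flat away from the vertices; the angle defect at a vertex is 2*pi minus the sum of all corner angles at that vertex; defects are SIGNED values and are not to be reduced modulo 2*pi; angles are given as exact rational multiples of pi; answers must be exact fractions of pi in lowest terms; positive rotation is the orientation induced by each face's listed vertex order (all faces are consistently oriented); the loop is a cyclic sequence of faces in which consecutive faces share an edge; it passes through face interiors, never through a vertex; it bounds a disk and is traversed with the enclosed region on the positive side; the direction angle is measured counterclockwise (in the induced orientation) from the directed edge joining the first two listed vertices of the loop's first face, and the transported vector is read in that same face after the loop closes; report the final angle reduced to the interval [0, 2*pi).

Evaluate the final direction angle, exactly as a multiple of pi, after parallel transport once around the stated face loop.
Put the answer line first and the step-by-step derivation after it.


Answer: final direction angle = (5/6)*pi

enclosed vertex P1: corner angles sum to 2*pi, defect = 2*pi - 2*pi = 0
enclosed vertex P5: corner angles sum to (3/4)*pi, defect = 2*pi - (3/4)*pi = (5/4)*pi
summing the enclosed defects onto the initial angle, mod 2*pi in the induced orientation:
final angle = (19/12)*pi + (5/4)*pi = (5/6)*pi (mod 2*pi)
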